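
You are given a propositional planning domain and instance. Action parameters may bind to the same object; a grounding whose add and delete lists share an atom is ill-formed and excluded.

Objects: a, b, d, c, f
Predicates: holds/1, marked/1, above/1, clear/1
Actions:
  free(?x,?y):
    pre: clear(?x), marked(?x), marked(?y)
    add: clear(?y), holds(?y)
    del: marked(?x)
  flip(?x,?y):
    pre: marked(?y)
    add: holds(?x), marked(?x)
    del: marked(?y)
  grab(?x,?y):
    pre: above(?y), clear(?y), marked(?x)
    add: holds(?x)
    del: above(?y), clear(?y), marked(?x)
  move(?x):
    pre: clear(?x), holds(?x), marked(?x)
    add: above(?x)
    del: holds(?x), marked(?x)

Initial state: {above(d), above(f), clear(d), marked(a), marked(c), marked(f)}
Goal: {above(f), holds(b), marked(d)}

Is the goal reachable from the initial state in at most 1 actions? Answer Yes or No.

No

1. flip(b,a)  →  {above(d), above(f), clear(d), holds(b), marked(b), marked(c), marked(f)}
2. flip(d,b)  →  {above(d), above(f), clear(d), holds(b), holds(d), marked(c), marked(d), marked(f)}
optimal plan length = 2; 2 > 1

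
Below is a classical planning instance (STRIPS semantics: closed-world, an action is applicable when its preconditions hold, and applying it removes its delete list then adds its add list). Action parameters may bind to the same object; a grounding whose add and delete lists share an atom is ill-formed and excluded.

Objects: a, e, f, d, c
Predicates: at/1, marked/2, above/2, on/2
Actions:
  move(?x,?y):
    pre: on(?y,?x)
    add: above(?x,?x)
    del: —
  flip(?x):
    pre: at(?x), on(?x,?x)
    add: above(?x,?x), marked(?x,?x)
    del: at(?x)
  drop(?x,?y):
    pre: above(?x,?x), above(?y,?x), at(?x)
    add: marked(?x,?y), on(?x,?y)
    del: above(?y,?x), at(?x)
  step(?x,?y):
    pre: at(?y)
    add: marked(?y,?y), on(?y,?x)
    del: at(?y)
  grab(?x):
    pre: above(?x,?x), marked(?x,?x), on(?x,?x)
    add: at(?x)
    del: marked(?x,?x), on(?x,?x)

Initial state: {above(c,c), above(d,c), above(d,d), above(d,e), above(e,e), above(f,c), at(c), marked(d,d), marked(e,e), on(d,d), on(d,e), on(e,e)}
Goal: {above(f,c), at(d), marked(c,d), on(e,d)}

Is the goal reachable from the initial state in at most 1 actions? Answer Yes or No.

No

1. drop(c,d)  →  {above(c,c), above(d,d), above(d,e), above(e,e), above(f,c), marked(c,d), marked(d,d), marked(e,e), on(c,d), on(d,d), on(d,e), on(e,e)}
2. grab(e)  →  {above(c,c), above(d,d), above(d,e), above(e,e), above(f,c), at(e), marked(c,d), marked(d,d), on(c,d), on(d,d), on(d,e)}
3. drop(e,d)  →  {above(c,c), above(d,d), above(e,e), above(f,c), marked(c,d), marked(d,d), marked(e,d), on(c,d), on(d,d), on(d,e), on(e,d)}
4. grab(d)  →  {above(c,c), above(d,d), above(e,e), above(f,c), at(d), marked(c,d), marked(e,d), on(c,d), on(d,e), on(e,d)}
optimal plan length = 4; 4 > 1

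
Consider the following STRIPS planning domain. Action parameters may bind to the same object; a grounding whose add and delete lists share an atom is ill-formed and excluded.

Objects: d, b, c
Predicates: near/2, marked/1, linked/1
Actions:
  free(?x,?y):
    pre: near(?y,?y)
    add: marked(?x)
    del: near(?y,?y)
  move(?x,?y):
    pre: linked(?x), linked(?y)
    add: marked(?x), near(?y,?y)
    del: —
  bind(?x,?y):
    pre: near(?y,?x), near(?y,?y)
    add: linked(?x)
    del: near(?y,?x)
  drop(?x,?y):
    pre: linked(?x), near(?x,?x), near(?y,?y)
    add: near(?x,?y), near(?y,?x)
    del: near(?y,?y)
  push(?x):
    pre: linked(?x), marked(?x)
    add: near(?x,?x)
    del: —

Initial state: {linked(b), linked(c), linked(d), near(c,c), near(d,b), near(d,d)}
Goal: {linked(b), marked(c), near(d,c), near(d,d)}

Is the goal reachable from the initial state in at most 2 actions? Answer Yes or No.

1. move(c,d)  →  {linked(b), linked(c), linked(d), marked(c), near(c,c), near(d,b), near(d,d)}
2. drop(d,c)  →  {linked(b), linked(c), linked(d), marked(c), near(c,d), near(d,b), near(d,c), near(d,d)}
optimal plan length = 2; 2 ≤ 2

Yes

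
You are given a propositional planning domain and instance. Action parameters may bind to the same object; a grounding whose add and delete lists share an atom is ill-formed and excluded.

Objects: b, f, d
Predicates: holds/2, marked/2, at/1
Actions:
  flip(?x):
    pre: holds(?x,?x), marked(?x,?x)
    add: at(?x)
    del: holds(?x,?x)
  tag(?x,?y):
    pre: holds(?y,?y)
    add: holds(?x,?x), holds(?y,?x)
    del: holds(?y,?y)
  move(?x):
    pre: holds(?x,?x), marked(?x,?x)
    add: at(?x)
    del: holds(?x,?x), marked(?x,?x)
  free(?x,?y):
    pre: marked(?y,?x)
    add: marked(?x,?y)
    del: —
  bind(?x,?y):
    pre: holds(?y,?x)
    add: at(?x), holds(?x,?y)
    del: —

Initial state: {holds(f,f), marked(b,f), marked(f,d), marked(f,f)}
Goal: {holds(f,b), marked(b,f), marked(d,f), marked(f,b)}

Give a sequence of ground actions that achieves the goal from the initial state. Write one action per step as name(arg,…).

tag(b,f); free(f,b); free(d,f)

1. tag(b,f)  →  {holds(b,b), holds(f,b), marked(b,f), marked(f,d), marked(f,f)}
2. free(f,b)  →  {holds(b,b), holds(f,b), marked(b,f), marked(f,b), marked(f,d), marked(f,f)}
3. free(d,f)  →  {holds(b,b), holds(f,b), marked(b,f), marked(d,f), marked(f,b), marked(f,d), marked(f,f)}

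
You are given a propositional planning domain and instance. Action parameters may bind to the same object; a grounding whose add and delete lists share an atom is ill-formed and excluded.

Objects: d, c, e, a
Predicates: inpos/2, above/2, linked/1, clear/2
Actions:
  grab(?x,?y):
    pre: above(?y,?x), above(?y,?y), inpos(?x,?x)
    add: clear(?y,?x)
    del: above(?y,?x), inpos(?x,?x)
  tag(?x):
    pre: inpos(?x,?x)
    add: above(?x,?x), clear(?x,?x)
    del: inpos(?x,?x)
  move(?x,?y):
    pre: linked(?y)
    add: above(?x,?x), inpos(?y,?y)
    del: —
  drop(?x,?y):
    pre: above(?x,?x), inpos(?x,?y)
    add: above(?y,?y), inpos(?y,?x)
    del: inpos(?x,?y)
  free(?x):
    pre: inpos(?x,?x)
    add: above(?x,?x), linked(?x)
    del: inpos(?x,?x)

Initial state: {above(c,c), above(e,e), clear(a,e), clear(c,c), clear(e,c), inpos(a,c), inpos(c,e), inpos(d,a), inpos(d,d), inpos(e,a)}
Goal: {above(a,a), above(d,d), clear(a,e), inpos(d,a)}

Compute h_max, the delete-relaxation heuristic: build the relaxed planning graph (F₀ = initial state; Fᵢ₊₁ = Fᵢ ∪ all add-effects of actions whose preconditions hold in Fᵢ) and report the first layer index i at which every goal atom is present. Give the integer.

1

F0 = init (10 atoms)
F1 = F0 ∪ {above(a,a), above(d,d), clear(d,d), inpos(a,e), inpos(e,c), linked(d)}  (16 atoms)
goal ⊆ F1  ⇒  h_max = 1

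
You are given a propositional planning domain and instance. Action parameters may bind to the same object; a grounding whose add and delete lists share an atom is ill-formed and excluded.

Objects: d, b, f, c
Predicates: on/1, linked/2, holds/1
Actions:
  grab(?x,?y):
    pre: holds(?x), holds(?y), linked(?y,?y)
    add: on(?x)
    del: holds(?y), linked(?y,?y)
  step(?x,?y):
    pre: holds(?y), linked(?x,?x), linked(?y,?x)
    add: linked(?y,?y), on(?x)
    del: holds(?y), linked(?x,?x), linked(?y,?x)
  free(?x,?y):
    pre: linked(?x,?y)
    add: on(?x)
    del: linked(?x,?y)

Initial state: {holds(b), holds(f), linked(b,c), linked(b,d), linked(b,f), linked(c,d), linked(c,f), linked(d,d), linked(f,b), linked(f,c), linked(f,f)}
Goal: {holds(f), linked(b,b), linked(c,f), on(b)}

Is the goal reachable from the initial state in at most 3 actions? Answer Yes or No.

Yes

1. step(d,b)  →  {holds(f), linked(b,b), linked(b,c), linked(b,f), linked(c,d), linked(c,f), linked(f,b), linked(f,c), linked(f,f), on(d)}
2. free(b,f)  →  {holds(f), linked(b,b), linked(b,c), linked(c,d), linked(c,f), linked(f,b), linked(f,c), linked(f,f), on(b), on(d)}
optimal plan length = 2; 2 ≤ 3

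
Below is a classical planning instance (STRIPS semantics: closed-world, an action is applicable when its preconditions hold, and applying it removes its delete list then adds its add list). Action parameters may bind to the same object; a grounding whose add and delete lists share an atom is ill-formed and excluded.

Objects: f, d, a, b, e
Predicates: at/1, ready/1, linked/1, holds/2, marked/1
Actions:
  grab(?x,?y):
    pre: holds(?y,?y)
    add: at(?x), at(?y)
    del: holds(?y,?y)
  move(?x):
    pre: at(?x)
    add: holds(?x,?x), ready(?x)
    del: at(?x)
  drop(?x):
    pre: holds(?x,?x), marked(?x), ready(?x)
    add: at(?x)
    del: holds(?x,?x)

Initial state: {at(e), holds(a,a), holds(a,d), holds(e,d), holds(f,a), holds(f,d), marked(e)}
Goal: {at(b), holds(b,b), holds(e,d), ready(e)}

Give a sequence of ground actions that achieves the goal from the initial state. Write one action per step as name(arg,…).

grab(b,a); move(b); move(e); grab(b,e)

1. grab(b,a)  →  {at(a), at(b), at(e), holds(a,d), holds(e,d), holds(f,a), holds(f,d), marked(e)}
2. move(b)  →  {at(a), at(e), holds(a,d), holds(b,b), holds(e,d), holds(f,a), holds(f,d), marked(e), ready(b)}
3. move(e)  →  {at(a), holds(a,d), holds(b,b), holds(e,d), holds(e,e), holds(f,a), holds(f,d), marked(e), ready(b), ready(e)}
4. grab(b,e)  →  {at(a), at(b), at(e), holds(a,d), holds(b,b), holds(e,d), holds(f,a), holds(f,d), marked(e), ready(b), ready(e)}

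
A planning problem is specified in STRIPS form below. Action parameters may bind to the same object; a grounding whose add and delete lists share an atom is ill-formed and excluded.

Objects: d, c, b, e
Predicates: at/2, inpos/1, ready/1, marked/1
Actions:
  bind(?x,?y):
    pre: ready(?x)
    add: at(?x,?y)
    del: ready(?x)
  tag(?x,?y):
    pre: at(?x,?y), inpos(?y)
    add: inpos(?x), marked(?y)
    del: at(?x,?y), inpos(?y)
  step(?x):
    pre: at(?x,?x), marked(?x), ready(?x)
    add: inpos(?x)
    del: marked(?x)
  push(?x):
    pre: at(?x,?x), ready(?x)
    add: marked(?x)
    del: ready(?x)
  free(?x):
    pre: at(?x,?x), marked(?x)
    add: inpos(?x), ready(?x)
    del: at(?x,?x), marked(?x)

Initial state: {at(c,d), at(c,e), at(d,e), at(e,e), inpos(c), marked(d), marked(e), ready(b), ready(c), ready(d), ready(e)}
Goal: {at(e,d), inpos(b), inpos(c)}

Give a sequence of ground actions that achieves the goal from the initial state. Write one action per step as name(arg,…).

1. bind(b,e)  →  {at(b,e), at(c,d), at(c,e), at(d,e), at(e,e), inpos(c), marked(d), marked(e), ready(c), ready(d), ready(e)}
2. bind(e,d)  →  {at(b,e), at(c,d), at(c,e), at(d,e), at(e,d), at(e,e), inpos(c), marked(d), marked(e), ready(c), ready(d)}
3. free(e)  →  {at(b,e), at(c,d), at(c,e), at(d,e), at(e,d), inpos(c), inpos(e), marked(d), ready(c), ready(d), ready(e)}
4. tag(b,e)  →  {at(c,d), at(c,e), at(d,e), at(e,d), inpos(b), inpos(c), marked(d), marked(e), ready(c), ready(d), ready(e)}

bind(b,e); bind(e,d); free(e); tag(b,e)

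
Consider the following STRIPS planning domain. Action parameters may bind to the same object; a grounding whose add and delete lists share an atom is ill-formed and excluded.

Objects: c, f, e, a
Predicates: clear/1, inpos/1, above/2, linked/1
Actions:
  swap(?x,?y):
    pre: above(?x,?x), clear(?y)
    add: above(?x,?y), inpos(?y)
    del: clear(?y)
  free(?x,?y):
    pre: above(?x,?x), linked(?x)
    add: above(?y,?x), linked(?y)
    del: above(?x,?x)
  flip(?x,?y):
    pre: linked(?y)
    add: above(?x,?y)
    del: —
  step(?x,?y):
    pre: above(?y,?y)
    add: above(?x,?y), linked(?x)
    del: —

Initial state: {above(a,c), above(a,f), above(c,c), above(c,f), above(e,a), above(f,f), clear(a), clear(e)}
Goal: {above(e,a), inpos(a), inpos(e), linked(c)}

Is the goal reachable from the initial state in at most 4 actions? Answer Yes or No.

1. swap(c,e)  →  {above(a,c), above(a,f), above(c,c), above(c,e), above(c,f), above(e,a), above(f,f), clear(a), inpos(e)}
2. swap(c,a)  →  {above(a,c), above(a,f), above(c,a), above(c,c), above(c,e), above(c,f), above(e,a), above(f,f), inpos(a), inpos(e)}
3. step(c,c)  →  {above(a,c), above(a,f), above(c,a), above(c,c), above(c,e), above(c,f), above(e,a), above(f,f), inpos(a), inpos(e), linked(c)}
optimal plan length = 3; 3 ≤ 4

Yes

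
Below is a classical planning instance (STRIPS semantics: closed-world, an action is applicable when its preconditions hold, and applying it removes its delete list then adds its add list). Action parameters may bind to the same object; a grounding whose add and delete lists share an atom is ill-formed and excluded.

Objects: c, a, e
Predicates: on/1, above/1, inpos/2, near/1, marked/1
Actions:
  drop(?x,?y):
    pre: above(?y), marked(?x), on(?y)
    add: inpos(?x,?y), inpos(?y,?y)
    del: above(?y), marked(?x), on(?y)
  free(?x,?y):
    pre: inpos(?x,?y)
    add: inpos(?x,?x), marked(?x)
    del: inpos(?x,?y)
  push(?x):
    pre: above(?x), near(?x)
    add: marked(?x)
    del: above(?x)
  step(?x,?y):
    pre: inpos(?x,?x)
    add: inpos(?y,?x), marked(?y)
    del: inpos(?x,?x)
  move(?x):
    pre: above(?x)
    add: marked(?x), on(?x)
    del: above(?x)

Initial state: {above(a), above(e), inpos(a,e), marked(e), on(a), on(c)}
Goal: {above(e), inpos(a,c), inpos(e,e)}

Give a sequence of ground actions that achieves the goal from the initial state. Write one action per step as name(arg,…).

1. drop(e,a)  →  {above(e), inpos(a,a), inpos(a,e), inpos(e,a), on(c)}
2. free(e,a)  →  {above(e), inpos(a,a), inpos(a,e), inpos(e,e), marked(e), on(c)}
3. step(a,c)  →  {above(e), inpos(a,e), inpos(c,a), inpos(e,e), marked(c), marked(e), on(c)}
4. free(c,a)  →  {above(e), inpos(a,e), inpos(c,c), inpos(e,e), marked(c), marked(e), on(c)}
5. step(c,a)  →  {above(e), inpos(a,c), inpos(a,e), inpos(e,e), marked(a), marked(c), marked(e), on(c)}

drop(e,a); free(e,a); step(a,c); free(c,a); step(c,a)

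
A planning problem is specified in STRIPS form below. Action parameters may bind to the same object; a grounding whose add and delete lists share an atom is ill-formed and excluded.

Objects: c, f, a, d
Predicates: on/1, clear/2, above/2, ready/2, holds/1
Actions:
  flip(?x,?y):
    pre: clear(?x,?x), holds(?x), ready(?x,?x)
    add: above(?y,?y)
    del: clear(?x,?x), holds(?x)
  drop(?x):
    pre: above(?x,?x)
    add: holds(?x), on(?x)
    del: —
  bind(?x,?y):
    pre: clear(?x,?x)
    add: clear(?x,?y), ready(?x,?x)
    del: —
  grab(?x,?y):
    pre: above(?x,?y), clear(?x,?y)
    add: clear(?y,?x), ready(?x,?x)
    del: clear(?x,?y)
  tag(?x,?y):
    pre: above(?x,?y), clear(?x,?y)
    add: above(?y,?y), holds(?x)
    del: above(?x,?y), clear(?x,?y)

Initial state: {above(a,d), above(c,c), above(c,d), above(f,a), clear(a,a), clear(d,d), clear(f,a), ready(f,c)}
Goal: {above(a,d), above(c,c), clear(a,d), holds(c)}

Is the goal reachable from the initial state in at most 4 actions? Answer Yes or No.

Yes

1. drop(c)  →  {above(a,d), above(c,c), above(c,d), above(f,a), clear(a,a), clear(d,d), clear(f,a), holds(c), on(c), ready(f,c)}
2. bind(a,d)  →  {above(a,d), above(c,c), above(c,d), above(f,a), clear(a,a), clear(a,d), clear(d,d), clear(f,a), holds(c), on(c), ready(a,a), ready(f,c)}
optimal plan length = 2; 2 ≤ 4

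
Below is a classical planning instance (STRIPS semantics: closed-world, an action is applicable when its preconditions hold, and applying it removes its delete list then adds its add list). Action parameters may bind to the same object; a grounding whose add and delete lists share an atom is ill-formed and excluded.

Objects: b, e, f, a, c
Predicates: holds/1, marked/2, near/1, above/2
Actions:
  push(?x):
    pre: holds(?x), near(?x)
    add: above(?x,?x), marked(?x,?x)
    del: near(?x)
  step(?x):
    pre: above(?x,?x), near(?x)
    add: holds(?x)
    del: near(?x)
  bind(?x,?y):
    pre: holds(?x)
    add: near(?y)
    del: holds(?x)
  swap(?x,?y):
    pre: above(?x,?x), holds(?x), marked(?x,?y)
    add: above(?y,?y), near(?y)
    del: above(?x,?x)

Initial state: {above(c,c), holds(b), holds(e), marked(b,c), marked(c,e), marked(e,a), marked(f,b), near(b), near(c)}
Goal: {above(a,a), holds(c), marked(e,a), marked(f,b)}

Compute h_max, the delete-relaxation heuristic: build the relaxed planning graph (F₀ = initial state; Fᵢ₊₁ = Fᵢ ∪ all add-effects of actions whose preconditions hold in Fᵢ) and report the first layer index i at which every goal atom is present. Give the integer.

F0 = init (9 atoms)
F1 = F0 ∪ {above(b,b), holds(c), marked(b,b), near(a), near(e), near(f)}  (15 atoms)
F2 = F1 ∪ {above(e,e), marked(c,c), marked(e,e)}  (18 atoms)
F3 = F2 ∪ {above(a,a)}  (19 atoms)
goal ⊆ F3  ⇒  h_max = 3

3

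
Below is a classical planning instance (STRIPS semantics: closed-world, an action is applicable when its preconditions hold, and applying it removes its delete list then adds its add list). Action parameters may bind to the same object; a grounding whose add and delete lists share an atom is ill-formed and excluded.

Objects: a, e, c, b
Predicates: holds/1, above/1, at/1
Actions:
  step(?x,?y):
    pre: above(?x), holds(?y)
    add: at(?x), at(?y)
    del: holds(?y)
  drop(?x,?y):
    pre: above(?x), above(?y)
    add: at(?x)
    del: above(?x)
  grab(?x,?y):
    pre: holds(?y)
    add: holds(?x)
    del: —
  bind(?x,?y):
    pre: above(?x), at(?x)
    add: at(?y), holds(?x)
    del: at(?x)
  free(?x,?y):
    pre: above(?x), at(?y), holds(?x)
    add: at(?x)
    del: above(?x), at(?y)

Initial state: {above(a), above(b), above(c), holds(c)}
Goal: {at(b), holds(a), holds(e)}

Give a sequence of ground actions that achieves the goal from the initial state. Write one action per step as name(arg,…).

step(a,c); bind(a,b); grab(e,a)

1. step(a,c)  →  {above(a), above(b), above(c), at(a), at(c)}
2. bind(a,b)  →  {above(a), above(b), above(c), at(b), at(c), holds(a)}
3. grab(e,a)  →  {above(a), above(b), above(c), at(b), at(c), holds(a), holds(e)}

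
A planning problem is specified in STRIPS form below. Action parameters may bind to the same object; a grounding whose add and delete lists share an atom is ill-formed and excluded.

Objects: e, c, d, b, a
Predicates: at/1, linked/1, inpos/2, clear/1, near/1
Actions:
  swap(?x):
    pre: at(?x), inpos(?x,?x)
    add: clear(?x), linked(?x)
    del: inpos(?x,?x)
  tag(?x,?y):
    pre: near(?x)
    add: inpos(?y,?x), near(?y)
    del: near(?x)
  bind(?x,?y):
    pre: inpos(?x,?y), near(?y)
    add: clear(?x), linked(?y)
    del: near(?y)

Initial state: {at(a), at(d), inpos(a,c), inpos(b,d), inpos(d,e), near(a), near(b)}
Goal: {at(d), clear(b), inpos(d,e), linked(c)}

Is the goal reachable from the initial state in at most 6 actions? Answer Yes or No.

Yes

1. tag(b,c)  →  {at(a), at(d), inpos(a,c), inpos(b,d), inpos(c,b), inpos(d,e), near(a), near(c)}
2. tag(c,b)  →  {at(a), at(d), inpos(a,c), inpos(b,c), inpos(b,d), inpos(c,b), inpos(d,e), near(a), near(b)}
3. tag(b,c)  →  {at(a), at(d), inpos(a,c), inpos(b,c), inpos(b,d), inpos(c,b), inpos(d,e), near(a), near(c)}
4. bind(b,c)  →  {at(a), at(d), clear(b), inpos(a,c), inpos(b,c), inpos(b,d), inpos(c,b), inpos(d,e), linked(c), near(a)}
optimal plan length = 4; 4 ≤ 6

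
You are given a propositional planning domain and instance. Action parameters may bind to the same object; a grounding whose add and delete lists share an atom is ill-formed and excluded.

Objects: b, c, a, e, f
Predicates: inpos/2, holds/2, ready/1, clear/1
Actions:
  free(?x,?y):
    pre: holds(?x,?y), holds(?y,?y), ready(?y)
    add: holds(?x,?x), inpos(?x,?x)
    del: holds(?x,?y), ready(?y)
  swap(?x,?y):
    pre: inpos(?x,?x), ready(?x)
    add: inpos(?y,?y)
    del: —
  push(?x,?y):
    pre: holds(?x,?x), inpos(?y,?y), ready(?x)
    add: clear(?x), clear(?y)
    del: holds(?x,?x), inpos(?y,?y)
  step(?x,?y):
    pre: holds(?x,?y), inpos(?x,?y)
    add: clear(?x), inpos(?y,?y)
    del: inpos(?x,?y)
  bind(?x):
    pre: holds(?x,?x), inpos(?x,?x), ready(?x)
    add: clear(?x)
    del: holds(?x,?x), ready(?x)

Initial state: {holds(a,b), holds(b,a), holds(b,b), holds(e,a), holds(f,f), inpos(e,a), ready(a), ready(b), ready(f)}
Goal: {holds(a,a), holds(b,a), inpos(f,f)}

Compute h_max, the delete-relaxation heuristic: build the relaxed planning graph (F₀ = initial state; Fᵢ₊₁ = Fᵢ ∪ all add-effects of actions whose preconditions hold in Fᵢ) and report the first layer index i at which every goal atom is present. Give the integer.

2

F0 = init (9 atoms)
F1 = F0 ∪ {clear(e), holds(a,a), inpos(a,a)}  (12 atoms)
F2 = F1 ∪ {clear(a), clear(b), clear(f), holds(e,e), inpos(b,b), inpos(c,c), inpos(e,e), inpos(f,f)}  (20 atoms)
goal ⊆ F2  ⇒  h_max = 2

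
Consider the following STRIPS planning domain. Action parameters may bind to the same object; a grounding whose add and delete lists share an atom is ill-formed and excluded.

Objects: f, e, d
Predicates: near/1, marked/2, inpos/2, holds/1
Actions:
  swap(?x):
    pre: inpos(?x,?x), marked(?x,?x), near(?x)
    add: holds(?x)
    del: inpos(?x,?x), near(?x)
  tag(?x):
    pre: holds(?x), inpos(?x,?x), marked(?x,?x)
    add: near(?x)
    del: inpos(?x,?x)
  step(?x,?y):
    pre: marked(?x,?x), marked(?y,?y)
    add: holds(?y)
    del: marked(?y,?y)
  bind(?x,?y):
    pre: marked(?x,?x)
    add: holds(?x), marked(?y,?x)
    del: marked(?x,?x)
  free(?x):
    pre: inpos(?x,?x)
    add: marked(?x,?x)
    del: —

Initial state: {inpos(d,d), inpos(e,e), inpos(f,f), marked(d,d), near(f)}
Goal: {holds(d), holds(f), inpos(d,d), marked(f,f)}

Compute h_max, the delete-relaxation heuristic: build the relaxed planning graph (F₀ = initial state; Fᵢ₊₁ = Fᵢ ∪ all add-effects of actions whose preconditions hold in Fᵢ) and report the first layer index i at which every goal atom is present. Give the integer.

F0 = init (5 atoms)
F1 = F0 ∪ {holds(d), marked(e,d), marked(e,e), marked(f,d), marked(f,f)}  (10 atoms)
F2 = F1 ∪ {holds(e), holds(f), marked(d,e), marked(d,f), marked(e,f), marked(f,e), near(d)}  (17 atoms)
goal ⊆ F2  ⇒  h_max = 2

2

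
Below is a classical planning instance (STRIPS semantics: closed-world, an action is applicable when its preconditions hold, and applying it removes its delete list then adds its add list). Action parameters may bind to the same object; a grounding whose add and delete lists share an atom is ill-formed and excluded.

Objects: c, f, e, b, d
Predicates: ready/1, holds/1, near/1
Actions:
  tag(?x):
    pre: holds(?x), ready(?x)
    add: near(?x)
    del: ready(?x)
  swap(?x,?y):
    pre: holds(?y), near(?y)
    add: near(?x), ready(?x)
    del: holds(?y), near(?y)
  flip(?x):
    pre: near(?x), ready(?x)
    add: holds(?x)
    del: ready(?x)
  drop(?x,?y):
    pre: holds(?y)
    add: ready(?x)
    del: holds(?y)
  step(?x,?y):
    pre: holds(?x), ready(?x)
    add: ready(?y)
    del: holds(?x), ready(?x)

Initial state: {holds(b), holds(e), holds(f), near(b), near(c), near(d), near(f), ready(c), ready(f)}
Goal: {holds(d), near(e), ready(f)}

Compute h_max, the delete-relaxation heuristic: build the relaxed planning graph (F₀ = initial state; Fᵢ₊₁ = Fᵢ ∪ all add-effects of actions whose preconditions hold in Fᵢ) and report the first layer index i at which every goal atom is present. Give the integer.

F0 = init (9 atoms)
F1 = F0 ∪ {holds(c), near(e), ready(b), ready(d), ready(e)}  (14 atoms)
F2 = F1 ∪ {holds(d)}  (15 atoms)
goal ⊆ F2  ⇒  h_max = 2

2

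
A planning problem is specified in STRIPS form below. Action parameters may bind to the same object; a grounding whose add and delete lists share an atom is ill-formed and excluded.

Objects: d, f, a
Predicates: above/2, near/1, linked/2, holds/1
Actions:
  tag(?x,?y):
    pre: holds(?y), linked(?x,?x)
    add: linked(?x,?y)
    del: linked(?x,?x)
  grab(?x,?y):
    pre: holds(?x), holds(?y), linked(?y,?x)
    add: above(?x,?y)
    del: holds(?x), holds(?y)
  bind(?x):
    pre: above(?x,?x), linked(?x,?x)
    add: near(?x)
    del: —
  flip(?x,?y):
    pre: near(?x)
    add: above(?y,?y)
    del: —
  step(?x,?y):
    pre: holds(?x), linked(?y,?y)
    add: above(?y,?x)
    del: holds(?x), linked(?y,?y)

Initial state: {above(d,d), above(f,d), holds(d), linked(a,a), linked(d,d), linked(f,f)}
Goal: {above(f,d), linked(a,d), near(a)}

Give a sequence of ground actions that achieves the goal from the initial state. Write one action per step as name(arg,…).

bind(d); flip(d,a); bind(a); tag(a,d)

1. bind(d)  →  {above(d,d), above(f,d), holds(d), linked(a,a), linked(d,d), linked(f,f), near(d)}
2. flip(d,a)  →  {above(a,a), above(d,d), above(f,d), holds(d), linked(a,a), linked(d,d), linked(f,f), near(d)}
3. bind(a)  →  {above(a,a), above(d,d), above(f,d), holds(d), linked(a,a), linked(d,d), linked(f,f), near(a), near(d)}
4. tag(a,d)  →  {above(a,a), above(d,d), above(f,d), holds(d), linked(a,d), linked(d,d), linked(f,f), near(a), near(d)}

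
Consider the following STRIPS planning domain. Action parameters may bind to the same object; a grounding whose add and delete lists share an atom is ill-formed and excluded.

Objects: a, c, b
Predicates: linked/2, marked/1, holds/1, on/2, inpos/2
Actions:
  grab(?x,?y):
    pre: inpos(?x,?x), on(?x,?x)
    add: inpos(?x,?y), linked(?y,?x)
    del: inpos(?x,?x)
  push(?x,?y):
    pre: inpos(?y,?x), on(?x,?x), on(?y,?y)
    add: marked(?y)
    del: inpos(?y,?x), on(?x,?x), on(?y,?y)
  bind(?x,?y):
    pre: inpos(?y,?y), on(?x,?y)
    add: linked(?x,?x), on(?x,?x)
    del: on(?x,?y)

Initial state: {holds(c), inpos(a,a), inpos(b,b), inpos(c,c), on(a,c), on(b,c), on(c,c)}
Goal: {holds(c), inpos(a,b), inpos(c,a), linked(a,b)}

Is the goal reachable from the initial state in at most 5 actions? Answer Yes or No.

1. bind(a,c)  →  {holds(c), inpos(a,a), inpos(b,b), inpos(c,c), linked(a,a), on(a,a), on(b,c), on(c,c)}
2. grab(a,b)  →  {holds(c), inpos(a,b), inpos(b,b), inpos(c,c), linked(a,a), linked(b,a), on(a,a), on(b,c), on(c,c)}
3. bind(b,c)  →  {holds(c), inpos(a,b), inpos(b,b), inpos(c,c), linked(a,a), linked(b,a), linked(b,b), on(a,a), on(b,b), on(c,c)}
4. grab(c,a)  →  {holds(c), inpos(a,b), inpos(b,b), inpos(c,a), linked(a,a), linked(a,c), linked(b,a), linked(b,b), on(a,a), on(b,b), on(c,c)}
5. grab(b,a)  →  {holds(c), inpos(a,b), inpos(b,a), inpos(c,a), linked(a,a), linked(a,b), linked(a,c), linked(b,a), linked(b,b), on(a,a), on(b,b), on(c,c)}
optimal plan length = 5; 5 ≤ 5

Yes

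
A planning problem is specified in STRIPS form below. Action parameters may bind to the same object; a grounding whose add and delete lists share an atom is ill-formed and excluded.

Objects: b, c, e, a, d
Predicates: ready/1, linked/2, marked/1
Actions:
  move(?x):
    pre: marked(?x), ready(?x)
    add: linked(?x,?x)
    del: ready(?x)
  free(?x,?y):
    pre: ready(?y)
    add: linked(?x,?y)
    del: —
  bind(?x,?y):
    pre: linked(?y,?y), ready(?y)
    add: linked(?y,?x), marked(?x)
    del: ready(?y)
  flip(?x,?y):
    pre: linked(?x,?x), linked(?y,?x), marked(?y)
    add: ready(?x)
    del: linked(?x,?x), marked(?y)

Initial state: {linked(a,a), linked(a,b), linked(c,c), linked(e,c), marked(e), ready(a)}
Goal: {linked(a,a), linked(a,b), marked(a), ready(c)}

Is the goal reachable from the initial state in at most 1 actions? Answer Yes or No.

No

1. bind(a,a)  →  {linked(a,a), linked(a,b), linked(c,c), linked(e,c), marked(a), marked(e)}
2. flip(c,e)  →  {linked(a,a), linked(a,b), linked(e,c), marked(a), ready(c)}
optimal plan length = 2; 2 > 1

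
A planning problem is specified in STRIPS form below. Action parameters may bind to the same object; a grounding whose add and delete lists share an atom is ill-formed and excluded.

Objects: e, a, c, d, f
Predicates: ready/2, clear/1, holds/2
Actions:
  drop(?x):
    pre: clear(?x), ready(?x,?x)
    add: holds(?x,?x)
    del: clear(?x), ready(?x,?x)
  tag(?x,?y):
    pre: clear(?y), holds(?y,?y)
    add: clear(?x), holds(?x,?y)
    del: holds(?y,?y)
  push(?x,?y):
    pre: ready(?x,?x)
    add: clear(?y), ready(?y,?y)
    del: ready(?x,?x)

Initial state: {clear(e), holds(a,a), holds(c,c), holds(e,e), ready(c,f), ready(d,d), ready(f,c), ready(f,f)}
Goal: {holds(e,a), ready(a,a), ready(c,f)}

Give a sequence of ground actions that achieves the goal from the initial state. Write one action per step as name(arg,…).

push(d,a); tag(e,a)

1. push(d,a)  →  {clear(a), clear(e), holds(a,a), holds(c,c), holds(e,e), ready(a,a), ready(c,f), ready(f,c), ready(f,f)}
2. tag(e,a)  →  {clear(a), clear(e), holds(c,c), holds(e,a), holds(e,e), ready(a,a), ready(c,f), ready(f,c), ready(f,f)}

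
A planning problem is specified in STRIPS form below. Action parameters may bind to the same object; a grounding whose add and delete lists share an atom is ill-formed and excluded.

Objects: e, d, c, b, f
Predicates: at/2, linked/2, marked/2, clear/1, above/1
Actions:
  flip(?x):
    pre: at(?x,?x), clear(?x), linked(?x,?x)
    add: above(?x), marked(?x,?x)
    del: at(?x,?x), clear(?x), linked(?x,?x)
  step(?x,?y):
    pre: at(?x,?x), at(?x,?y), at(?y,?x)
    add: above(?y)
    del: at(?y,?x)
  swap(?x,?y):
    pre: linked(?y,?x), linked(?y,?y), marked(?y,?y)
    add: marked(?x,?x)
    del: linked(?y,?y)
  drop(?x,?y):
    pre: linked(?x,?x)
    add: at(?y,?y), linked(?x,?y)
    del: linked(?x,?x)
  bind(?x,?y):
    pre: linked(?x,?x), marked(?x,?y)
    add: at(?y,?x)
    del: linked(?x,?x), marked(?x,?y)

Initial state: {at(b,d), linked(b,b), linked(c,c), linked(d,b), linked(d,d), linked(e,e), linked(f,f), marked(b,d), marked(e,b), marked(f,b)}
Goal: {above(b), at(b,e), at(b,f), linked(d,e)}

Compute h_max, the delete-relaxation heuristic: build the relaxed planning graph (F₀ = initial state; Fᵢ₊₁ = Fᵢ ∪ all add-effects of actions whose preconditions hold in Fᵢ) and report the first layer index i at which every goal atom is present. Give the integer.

2

F0 = init (10 atoms)
F1 = F0 ∪ {at(b,b), at(b,e), at(b,f), at(c,c), at(d,b), at(d,d), at(e,e), at(f,f), linked(b,c), linked(b,d), linked(b,e), linked(b,f), linked(c,b), linked(c,d), linked(c,e), linked(c,f), linked(d,c), linked(d,e), linked(d,f), linked(e,b), linked(e,c), linked(e,d), linked(e,f), linked(f,b), linked(f,c), linked(f,d), linked(f,e)}  (37 atoms)
F2 = F1 ∪ {above(b), above(c), above(d), above(e), above(f)}  (42 atoms)
goal ⊆ F2  ⇒  h_max = 2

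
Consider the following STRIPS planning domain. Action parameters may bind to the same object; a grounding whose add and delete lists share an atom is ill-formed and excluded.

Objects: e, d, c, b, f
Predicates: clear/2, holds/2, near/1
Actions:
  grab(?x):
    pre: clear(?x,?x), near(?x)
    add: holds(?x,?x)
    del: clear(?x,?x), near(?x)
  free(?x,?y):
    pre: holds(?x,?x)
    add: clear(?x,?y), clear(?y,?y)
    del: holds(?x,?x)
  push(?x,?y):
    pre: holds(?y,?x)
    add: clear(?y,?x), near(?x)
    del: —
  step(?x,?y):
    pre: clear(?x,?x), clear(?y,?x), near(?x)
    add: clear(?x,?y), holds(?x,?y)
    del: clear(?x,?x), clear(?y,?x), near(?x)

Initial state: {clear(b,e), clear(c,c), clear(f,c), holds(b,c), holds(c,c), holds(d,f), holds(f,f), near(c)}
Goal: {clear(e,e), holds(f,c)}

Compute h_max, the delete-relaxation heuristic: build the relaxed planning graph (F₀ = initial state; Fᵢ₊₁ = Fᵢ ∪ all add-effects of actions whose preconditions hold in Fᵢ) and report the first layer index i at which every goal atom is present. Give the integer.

2

F0 = init (8 atoms)
F1 = F0 ∪ {clear(b,b), clear(b,c), clear(c,b), clear(c,d), clear(c,e), clear(c,f), clear(d,d), clear(d,f), clear(e,e), clear(f,b), clear(f,d), clear(f,e), clear(f,f), holds(c,f), near(f)}  (23 atoms)
F2 = F1 ∪ {holds(c,b), holds(f,c), holds(f,d)}  (26 atoms)
goal ⊆ F2  ⇒  h_max = 2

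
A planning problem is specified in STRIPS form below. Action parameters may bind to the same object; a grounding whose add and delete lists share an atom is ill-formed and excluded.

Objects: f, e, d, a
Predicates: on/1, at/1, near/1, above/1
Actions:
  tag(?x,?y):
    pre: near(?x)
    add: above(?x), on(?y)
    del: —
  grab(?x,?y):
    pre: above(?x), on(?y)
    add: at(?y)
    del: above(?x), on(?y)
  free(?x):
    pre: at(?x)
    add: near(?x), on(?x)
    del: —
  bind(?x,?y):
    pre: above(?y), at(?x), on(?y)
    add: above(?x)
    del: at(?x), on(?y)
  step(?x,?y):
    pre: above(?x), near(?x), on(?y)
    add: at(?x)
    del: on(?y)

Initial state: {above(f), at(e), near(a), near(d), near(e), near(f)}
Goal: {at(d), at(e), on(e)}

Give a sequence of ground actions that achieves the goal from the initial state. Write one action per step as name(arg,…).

tag(f,f); tag(d,e); step(d,f)

1. tag(f,f)  →  {above(f), at(e), near(a), near(d), near(e), near(f), on(f)}
2. tag(d,e)  →  {above(d), above(f), at(e), near(a), near(d), near(e), near(f), on(e), on(f)}
3. step(d,f)  →  {above(d), above(f), at(d), at(e), near(a), near(d), near(e), near(f), on(e)}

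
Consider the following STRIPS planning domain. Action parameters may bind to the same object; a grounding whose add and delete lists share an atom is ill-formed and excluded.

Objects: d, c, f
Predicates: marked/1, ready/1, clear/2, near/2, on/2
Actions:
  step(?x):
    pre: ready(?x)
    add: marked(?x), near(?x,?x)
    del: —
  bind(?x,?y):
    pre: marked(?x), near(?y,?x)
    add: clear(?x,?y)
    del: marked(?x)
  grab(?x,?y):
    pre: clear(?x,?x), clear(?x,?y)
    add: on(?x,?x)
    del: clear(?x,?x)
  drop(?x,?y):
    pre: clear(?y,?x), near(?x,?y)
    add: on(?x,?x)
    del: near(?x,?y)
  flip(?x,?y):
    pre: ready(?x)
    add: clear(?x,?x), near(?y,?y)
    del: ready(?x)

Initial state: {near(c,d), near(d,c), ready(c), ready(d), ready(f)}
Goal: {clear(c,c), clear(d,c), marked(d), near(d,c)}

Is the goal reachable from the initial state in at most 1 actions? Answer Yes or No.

1. step(d)  →  {marked(d), near(c,d), near(d,c), near(d,d), ready(c), ready(d), ready(f)}
2. bind(d,c)  →  {clear(d,c), near(c,d), near(d,c), near(d,d), ready(c), ready(d), ready(f)}
3. step(d)  →  {clear(d,c), marked(d), near(c,d), near(d,c), near(d,d), ready(c), ready(d), ready(f)}
4. flip(c,d)  →  {clear(c,c), clear(d,c), marked(d), near(c,d), near(d,c), near(d,d), ready(d), ready(f)}
optimal plan length = 4; 4 > 1

No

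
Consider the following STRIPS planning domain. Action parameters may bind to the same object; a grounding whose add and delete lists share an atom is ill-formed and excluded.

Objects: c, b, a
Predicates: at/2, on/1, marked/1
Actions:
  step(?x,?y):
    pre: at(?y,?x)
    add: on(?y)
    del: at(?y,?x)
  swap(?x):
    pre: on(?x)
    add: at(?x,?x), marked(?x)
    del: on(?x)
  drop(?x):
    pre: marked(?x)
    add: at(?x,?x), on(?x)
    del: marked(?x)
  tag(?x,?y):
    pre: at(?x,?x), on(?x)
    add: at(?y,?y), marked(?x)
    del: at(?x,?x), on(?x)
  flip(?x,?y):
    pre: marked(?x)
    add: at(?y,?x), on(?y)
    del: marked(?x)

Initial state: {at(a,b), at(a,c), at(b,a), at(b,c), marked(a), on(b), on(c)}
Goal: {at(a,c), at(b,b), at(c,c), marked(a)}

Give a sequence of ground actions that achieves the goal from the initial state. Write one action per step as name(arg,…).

1. swap(c)  →  {at(a,b), at(a,c), at(b,a), at(b,c), at(c,c), marked(a), marked(c), on(b)}
2. swap(b)  →  {at(a,b), at(a,c), at(b,a), at(b,b), at(b,c), at(c,c), marked(a), marked(b), marked(c)}

swap(c); swap(b)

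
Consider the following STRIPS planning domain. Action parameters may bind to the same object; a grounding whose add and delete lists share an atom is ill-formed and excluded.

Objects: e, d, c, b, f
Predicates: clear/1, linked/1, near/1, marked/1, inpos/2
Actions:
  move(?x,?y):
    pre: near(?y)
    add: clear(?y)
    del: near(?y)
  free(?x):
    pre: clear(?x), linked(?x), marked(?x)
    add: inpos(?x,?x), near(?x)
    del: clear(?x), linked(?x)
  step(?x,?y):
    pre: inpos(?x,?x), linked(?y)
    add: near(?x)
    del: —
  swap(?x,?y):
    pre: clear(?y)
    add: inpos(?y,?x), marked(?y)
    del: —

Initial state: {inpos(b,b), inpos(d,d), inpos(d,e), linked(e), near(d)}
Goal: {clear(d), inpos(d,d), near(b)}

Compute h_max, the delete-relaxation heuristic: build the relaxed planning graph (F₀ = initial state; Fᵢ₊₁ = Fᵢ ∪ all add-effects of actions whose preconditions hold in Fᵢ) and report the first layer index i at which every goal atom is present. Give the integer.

F0 = init (5 atoms)
F1 = F0 ∪ {clear(d), near(b)}  (7 atoms)
goal ⊆ F1  ⇒  h_max = 1

1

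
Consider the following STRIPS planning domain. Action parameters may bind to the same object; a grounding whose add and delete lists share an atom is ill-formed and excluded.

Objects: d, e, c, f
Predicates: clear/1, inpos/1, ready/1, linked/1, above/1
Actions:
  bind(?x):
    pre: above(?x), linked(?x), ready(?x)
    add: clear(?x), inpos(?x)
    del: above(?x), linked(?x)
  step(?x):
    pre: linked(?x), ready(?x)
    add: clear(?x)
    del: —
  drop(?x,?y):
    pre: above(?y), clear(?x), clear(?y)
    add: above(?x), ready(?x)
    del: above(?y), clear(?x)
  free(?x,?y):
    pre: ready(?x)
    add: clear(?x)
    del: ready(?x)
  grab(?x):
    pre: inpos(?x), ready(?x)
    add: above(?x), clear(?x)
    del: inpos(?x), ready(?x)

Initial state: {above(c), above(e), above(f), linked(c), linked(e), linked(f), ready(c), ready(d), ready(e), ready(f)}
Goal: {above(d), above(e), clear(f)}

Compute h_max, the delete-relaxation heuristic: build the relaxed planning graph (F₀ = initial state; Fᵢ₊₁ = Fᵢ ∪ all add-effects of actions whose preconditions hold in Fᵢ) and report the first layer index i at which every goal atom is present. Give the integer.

2

F0 = init (10 atoms)
F1 = F0 ∪ {clear(c), clear(d), clear(e), clear(f), inpos(c), inpos(e), inpos(f)}  (17 atoms)
F2 = F1 ∪ {above(d)}  (18 atoms)
goal ⊆ F2  ⇒  h_max = 2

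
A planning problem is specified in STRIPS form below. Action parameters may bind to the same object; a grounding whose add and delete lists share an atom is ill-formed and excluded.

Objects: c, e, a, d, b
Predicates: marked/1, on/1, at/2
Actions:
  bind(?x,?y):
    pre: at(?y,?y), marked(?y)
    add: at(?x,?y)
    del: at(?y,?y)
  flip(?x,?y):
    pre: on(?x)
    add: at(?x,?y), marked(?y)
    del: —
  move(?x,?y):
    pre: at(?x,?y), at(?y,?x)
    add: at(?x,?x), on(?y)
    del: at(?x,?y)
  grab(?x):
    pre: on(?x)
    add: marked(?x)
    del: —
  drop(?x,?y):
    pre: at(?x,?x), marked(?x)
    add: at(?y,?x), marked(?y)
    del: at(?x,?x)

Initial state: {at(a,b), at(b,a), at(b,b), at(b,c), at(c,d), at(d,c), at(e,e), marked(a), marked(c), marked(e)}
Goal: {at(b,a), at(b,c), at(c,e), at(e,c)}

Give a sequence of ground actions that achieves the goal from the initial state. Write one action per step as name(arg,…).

bind(c,e); move(c,d); bind(e,c)

1. bind(c,e)  →  {at(a,b), at(b,a), at(b,b), at(b,c), at(c,d), at(c,e), at(d,c), marked(a), marked(c), marked(e)}
2. move(c,d)  →  {at(a,b), at(b,a), at(b,b), at(b,c), at(c,c), at(c,e), at(d,c), marked(a), marked(c), marked(e), on(d)}
3. bind(e,c)  →  {at(a,b), at(b,a), at(b,b), at(b,c), at(c,e), at(d,c), at(e,c), marked(a), marked(c), marked(e), on(d)}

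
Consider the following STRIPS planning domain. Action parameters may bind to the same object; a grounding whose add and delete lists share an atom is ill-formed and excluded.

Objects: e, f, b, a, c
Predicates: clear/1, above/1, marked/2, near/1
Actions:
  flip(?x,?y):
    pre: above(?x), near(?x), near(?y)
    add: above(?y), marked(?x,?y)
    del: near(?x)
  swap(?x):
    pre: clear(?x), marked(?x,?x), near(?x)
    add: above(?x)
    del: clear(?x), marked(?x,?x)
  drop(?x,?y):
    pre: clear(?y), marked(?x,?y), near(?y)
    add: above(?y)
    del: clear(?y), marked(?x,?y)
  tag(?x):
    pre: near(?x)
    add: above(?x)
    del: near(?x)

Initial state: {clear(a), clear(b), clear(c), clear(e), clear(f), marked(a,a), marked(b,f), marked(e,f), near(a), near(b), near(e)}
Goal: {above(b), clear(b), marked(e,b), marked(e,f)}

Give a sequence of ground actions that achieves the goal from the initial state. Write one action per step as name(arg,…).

1. swap(a)  →  {above(a), clear(b), clear(c), clear(e), clear(f), marked(b,f), marked(e,f), near(a), near(b), near(e)}
2. flip(a,e)  →  {above(a), above(e), clear(b), clear(c), clear(e), clear(f), marked(a,e), marked(b,f), marked(e,f), near(b), near(e)}
3. flip(e,b)  →  {above(a), above(b), above(e), clear(b), clear(c), clear(e), clear(f), marked(a,e), marked(b,f), marked(e,b), marked(e,f), near(b)}

swap(a); flip(a,e); flip(e,b)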